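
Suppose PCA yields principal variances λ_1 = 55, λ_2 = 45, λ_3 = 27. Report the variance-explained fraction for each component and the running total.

Step 1 — total variance = trace(Sigma) = Σ λ_i = 55 + 45 + 27 = 127.

Step 2 — fraction explained by component i = λ_i / Σ λ:
  PC1: 55/127 = 0.4331
  PC2: 45/127 = 0.3543
  PC3: 27/127 = 0.2126

Step 3 — cumulative fraction after k components = (λ_1 + ... + λ_k) / Σ λ:
  k = 1: 55/127 = 0.4331
  k = 2: (55 + 45)/127 = 100/127 = 0.7874
  k = 3: (55 + 45 + 27)/127 = 127/127 = 1

Summary (fraction, with percent):

explained: PC1 0.4331 (43.31%), PC2 0.3543 (35.43%), PC3 0.2126 (21.26%);  cumulative: 0.4331, 0.7874, 1


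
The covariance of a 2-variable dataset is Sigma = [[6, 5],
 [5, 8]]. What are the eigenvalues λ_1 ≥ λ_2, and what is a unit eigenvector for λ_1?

Step 1 — characteristic polynomial of 2×2 Sigma:
  det(Sigma - λI) = λ² - trace · λ + det = 0.
  trace = 6 + 8 = 14, det = 6·8 - (5)² = 23.
Step 2 — discriminant:
  Δ = trace² - 4·det = 196 - 92 = 104.
Step 3 — eigenvalues:
  λ = (trace ± √Δ)/2 = (14 ± 10.198)/2,
  λ_1 = 12.099,  λ_2 = 1.901.

Step 4 — unit eigenvector for λ_1: solve (Sigma - λ_1 I)v = 0. First row:
  (6 - 12.099)·v_x + (5)·v_y = 0, i.e. (-6.099)·v_x + (5)·v_y = 0,
  so v ∝ (b, λ_1 - a) = (5, 6.099) = u.
  ||u|| = √((5)² + (6.099)²) = √(62.198) ≈ 7.8866,
  v_1 = u/||u|| ≈ (0.634, 0.7733) (||v_1|| = 1).

λ_1 = 12.099,  λ_2 = 1.901;  v_1 ≈ (0.634, 0.7733)


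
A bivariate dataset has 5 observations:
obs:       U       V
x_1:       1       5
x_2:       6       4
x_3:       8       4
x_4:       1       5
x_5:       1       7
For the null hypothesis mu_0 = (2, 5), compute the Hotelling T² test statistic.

Step 1 — sample mean vector:
  mean(U) = (1 + 6 + 8 + 1 + 1) / 5 = 17/5 = 3.4
  mean(V) = (5 + 4 + 4 + 5 + 7) / 5 = 25/5 = 5
  x̄ = (3.4, 5),  deviation x̄ - mu_0 = (3.4, 5) - (2, 5) = (1.4, 0).

Step 2 — sample covariance matrix, S[i,j] = (1/(n-1)) · Σ_k (x_{k,i} - mean_i) · (x_{k,j} - mean_j), divisor n-1 = 4:
  S[U,U] = ((-2.4)·(-2.4) + (2.6)·(2.6) + (4.6)·(4.6) + (-2.4)·(-2.4) + (-2.4)·(-2.4)) / 4 = 45.2/4 = 11.3
  S[U,V] = ((-2.4)·(0) + (2.6)·(-1) + (4.6)·(-1) + (-2.4)·(0) + (-2.4)·(2)) / 4 = -12/4 = -3
  S[V,V] = ((0)·(0) + (-1)·(-1) + (-1)·(-1) + (0)·(0) + (2)·(2)) / 4 = 6/4 = 1.5
  S = [[11.3, -3],
 [-3, 1.5]].

Step 3 — invert S. det(S) = 11.3·1.5 - (-3)² = 7.95.
  S^{-1} = (1/det) · [[d, -b], [-b, a]] = [[0.1887, 0.3774],
 [0.3774, 1.4214]].

Step 4 — quadratic form (x̄ - mu_0)^T · S^{-1} · (x̄ - mu_0):
  S^{-1} · (x̄ - mu_0) = (0.2642, 0.5283),
  (x̄ - mu_0)^T · [...] = (1.4)·(0.2642) + (0)·(0.5283) = 0.3698.

Step 5 — scale by n: T² = 5 · 0.3698 = 1.8491.

T² ≈ 1.8491


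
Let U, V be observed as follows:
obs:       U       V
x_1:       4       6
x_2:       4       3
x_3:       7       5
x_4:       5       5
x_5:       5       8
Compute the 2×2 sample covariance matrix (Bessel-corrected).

Step 1 — column means:
  mean(U) = (4 + 4 + 7 + 5 + 5) / 5 = 25/5 = 5
  mean(V) = (6 + 3 + 5 + 5 + 8) / 5 = 27/5 = 5.4

Step 2 — sample covariance S[i,j] = (1/(n-1)) · Σ_k (x_{k,i} - mean_i) · (x_{k,j} - mean_j), with n-1 = 4.
  S[U,U] = ((-1)·(-1) + (-1)·(-1) + (2)·(2) + (0)·(0) + (0)·(0)) / 4 = 6/4 = 1.5
  S[U,V] = ((-1)·(0.6) + (-1)·(-2.4) + (2)·(-0.4) + (0)·(-0.4) + (0)·(2.6)) / 4 = 1/4 = 0.25
  S[V,V] = ((0.6)·(0.6) + (-2.4)·(-2.4) + (-0.4)·(-0.4) + (-0.4)·(-0.4) + (2.6)·(2.6)) / 4 = 13.2/4 = 3.3

S is symmetric (S[j,i] = S[i,j]). Assembling:

S = [[1.5, 0.25],
 [0.25, 3.3]]


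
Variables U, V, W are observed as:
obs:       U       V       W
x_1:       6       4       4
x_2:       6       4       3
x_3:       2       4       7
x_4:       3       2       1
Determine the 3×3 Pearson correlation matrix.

Step 1 — column means:
  mean(U) = (6 + 6 + 2 + 3) / 4 = 17/4 = 4.25
  mean(V) = (4 + 4 + 4 + 2) / 4 = 14/4 = 3.5
  mean(W) = (4 + 3 + 7 + 1) / 4 = 15/4 = 3.75

Step 2 — sample variances and covariances s[i,j] = (1/(n-1)) · Σ_k (x_{k,i} - mean_i) · (x_{k,j} - mean_j), with n-1 = 3:
  s[U,U] = ((1.75)·(1.75) + (1.75)·(1.75) + (-2.25)·(-2.25) + (-1.25)·(-1.25)) / 3 = 12.75/3 = 4.25
  s[U,V] = ((1.75)·(0.5) + (1.75)·(0.5) + (-2.25)·(0.5) + (-1.25)·(-1.5)) / 3 = 2.5/3 = 0.8333
  s[U,W] = ((1.75)·(0.25) + (1.75)·(-0.75) + (-2.25)·(3.25) + (-1.25)·(-2.75)) / 3 = -4.75/3 = -1.5833
  s[V,V] = ((0.5)·(0.5) + (0.5)·(0.5) + (0.5)·(0.5) + (-1.5)·(-1.5)) / 3 = 3/3 = 1
  s[V,W] = ((0.5)·(0.25) + (0.5)·(-0.75) + (0.5)·(3.25) + (-1.5)·(-2.75)) / 3 = 5.5/3 = 1.8333
  s[W,W] = ((0.25)·(0.25) + (-0.75)·(-0.75) + (3.25)·(3.25) + (-2.75)·(-2.75)) / 3 = 18.75/3 = 6.25
  Sample standard deviations s_i = √(s[i,i]):
  s(U) = √(4.25) = 2.0616
  s(V) = √(1) = 1
  s(W) = √(6.25) = 2.5

Step 3 — r_{ij} = s_{ij} / (s_i · s_j):
  r[U,U] = 1 (diagonal).
  r[U,V] = 0.8333 / (2.0616 · 1) = 0.8333 / 2.0616 = 0.4042
  r[U,W] = -1.5833 / (2.0616 · 2.5) = -1.5833 / 5.1539 = -0.3072
  r[V,V] = 1 (diagonal).
  r[V,W] = 1.8333 / (1 · 2.5) = 1.8333 / 2.5 = 0.7333
  r[W,W] = 1 (diagonal).

R is symmetric with unit diagonal. Assembling:

R = [[1, 0.4042, -0.3072],
 [0.4042, 1, 0.7333],
 [-0.3072, 0.7333, 1]]


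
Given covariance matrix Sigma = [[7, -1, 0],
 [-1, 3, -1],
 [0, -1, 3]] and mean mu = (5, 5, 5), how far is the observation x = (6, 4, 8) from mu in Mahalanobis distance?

Step 1 — centre the observation: (x - mu) = (1, -1, 3).

Step 2 — invert Sigma (cofactor / det for 3×3, or solve directly):
  Sigma^{-1} = [[0.1509, 0.0566, 0.0189],
 [0.0566, 0.3962, 0.1321],
 [0.0189, 0.1321, 0.3774]].

Step 3 — form the quadratic (x - mu)^T · Sigma^{-1} · (x - mu):
  Sigma^{-1} · (x - mu) = (0.1509, 0.0566, 1.0189).
  (x - mu)^T · [Sigma^{-1} · (x - mu)] = (1)·(0.1509) + (-1)·(0.0566) + (3)·(1.0189) = 3.1509.

Step 4 — take square root: d = √(3.1509) ≈ 1.7751.

d(x, mu) = √(3.1509) ≈ 1.7751


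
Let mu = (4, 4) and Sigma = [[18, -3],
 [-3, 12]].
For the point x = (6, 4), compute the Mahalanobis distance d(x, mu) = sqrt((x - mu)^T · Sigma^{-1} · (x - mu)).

Step 1 — centre the observation: (x - mu) = (2, 0).

Step 2 — invert Sigma. det(Sigma) = 18·12 - (-3)² = 207.
  Sigma^{-1} = (1/det) · [[d, -b], [-b, a]] = [[0.058, 0.0145],
 [0.0145, 0.087]].

Step 3 — form the quadratic (x - mu)^T · Sigma^{-1} · (x - mu):
  Sigma^{-1} · (x - mu) = (0.1159, 0.029).
  (x - mu)^T · [Sigma^{-1} · (x - mu)] = (2)·(0.1159) + (0)·(0.029) = 0.2319.

Step 4 — take square root: d = √(0.2319) ≈ 0.4815.

d(x, mu) = √(0.2319) ≈ 0.4815


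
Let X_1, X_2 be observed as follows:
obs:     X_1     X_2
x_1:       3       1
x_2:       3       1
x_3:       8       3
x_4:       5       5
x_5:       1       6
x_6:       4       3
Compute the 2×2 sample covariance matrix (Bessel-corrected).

Step 1 — column means:
  mean(X_1) = (3 + 3 + 8 + 5 + 1 + 4) / 6 = 24/6 = 4
  mean(X_2) = (1 + 1 + 3 + 5 + 6 + 3) / 6 = 19/6 = 3.1667

Step 2 — sample covariance S[i,j] = (1/(n-1)) · Σ_k (x_{k,i} - mean_i) · (x_{k,j} - mean_j), with n-1 = 5.
  S[X_1,X_1] = ((-1)·(-1) + (-1)·(-1) + (4)·(4) + (1)·(1) + (-3)·(-3) + (0)·(0)) / 5 = 28/5 = 5.6
  S[X_1,X_2] = ((-1)·(-2.1667) + (-1)·(-2.1667) + (4)·(-0.1667) + (1)·(1.8333) + (-3)·(2.8333) + (0)·(-0.1667)) / 5 = -3/5 = -0.6
  S[X_2,X_2] = ((-2.1667)·(-2.1667) + (-2.1667)·(-2.1667) + (-0.1667)·(-0.1667) + (1.8333)·(1.8333) + (2.8333)·(2.8333) + (-0.1667)·(-0.1667)) / 5 = 20.8333/5 = 4.1667

S is symmetric (S[j,i] = S[i,j]). Assembling:

S = [[5.6, -0.6],
 [-0.6, 4.1667]]


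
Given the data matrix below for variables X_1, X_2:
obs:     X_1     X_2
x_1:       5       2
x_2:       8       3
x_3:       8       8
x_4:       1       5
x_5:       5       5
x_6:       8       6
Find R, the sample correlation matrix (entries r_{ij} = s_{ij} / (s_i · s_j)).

Step 1 — column means:
  mean(X_1) = (5 + 8 + 8 + 1 + 5 + 8) / 6 = 35/6 = 5.8333
  mean(X_2) = (2 + 3 + 8 + 5 + 5 + 6) / 6 = 29/6 = 4.8333

Step 2 — sample variances and covariances s[i,j] = (1/(n-1)) · Σ_k (x_{k,i} - mean_i) · (x_{k,j} - mean_j), with n-1 = 5:
  s[X_1,X_1] = ((-0.8333)·(-0.8333) + (2.1667)·(2.1667) + (2.1667)·(2.1667) + (-4.8333)·(-4.8333) + (-0.8333)·(-0.8333) + (2.1667)·(2.1667)) / 5 = 38.8333/5 = 7.7667
  s[X_1,X_2] = ((-0.8333)·(-2.8333) + (2.1667)·(-1.8333) + (2.1667)·(3.1667) + (-4.8333)·(0.1667) + (-0.8333)·(0.1667) + (2.1667)·(1.1667)) / 5 = 6.8333/5 = 1.3667
  s[X_2,X_2] = ((-2.8333)·(-2.8333) + (-1.8333)·(-1.8333) + (3.1667)·(3.1667) + (0.1667)·(0.1667) + (0.1667)·(0.1667) + (1.1667)·(1.1667)) / 5 = 22.8333/5 = 4.5667
  Sample standard deviations s_i = √(s[i,i]):
  s(X_1) = √(7.7667) = 2.7869
  s(X_2) = √(4.5667) = 2.137

Step 3 — r_{ij} = s_{ij} / (s_i · s_j):
  r[X_1,X_1] = 1 (diagonal).
  r[X_1,X_2] = 1.3667 / (2.7869 · 2.137) = 1.3667 / 5.9555 = 0.2295
  r[X_2,X_2] = 1 (diagonal).

R is symmetric with unit diagonal. Assembling:

R = [[1, 0.2295],
 [0.2295, 1]]


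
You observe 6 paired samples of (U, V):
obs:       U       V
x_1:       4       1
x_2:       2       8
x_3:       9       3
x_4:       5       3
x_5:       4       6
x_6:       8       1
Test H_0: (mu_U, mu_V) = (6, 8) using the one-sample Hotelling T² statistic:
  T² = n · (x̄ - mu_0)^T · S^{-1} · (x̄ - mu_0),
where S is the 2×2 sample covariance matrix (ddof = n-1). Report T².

Step 1 — sample mean vector:
  mean(U) = (4 + 2 + 9 + 5 + 4 + 8) / 6 = 32/6 = 5.3333
  mean(V) = (1 + 8 + 3 + 3 + 6 + 1) / 6 = 22/6 = 3.6667
  x̄ = (5.3333, 3.6667),  deviation x̄ - mu_0 = (5.3333, 3.6667) - (6, 8) = (-0.6667, -4.3333).

Step 2 — sample covariance matrix, S[i,j] = (1/(n-1)) · Σ_k (x_{k,i} - mean_i) · (x_{k,j} - mean_j), divisor n-1 = 5:
  S[U,U] = ((-1.3333)·(-1.3333) + (-3.3333)·(-3.3333) + (3.6667)·(3.6667) + (-0.3333)·(-0.3333) + (-1.3333)·(-1.3333) + (2.6667)·(2.6667)) / 5 = 35.3333/5 = 7.0667
  S[U,V] = ((-1.3333)·(-2.6667) + (-3.3333)·(4.3333) + (3.6667)·(-0.6667) + (-0.3333)·(-0.6667) + (-1.3333)·(2.3333) + (2.6667)·(-2.6667)) / 5 = -23.3333/5 = -4.6667
  S[V,V] = ((-2.6667)·(-2.6667) + (4.3333)·(4.3333) + (-0.6667)·(-0.6667) + (-0.6667)·(-0.6667) + (2.3333)·(2.3333) + (-2.6667)·(-2.6667)) / 5 = 39.3333/5 = 7.8667
  S = [[7.0667, -4.6667],
 [-4.6667, 7.8667]].

Step 3 — invert S. det(S) = 7.0667·7.8667 - (-4.6667)² = 33.8133.
  S^{-1} = (1/det) · [[d, -b], [-b, a]] = [[0.2326, 0.138],
 [0.138, 0.209]].

Step 4 — quadratic form (x̄ - mu_0)^T · S^{-1} · (x̄ - mu_0):
  S^{-1} · (x̄ - mu_0) = (-0.7532, -0.9976),
  (x̄ - mu_0)^T · [...] = (-0.6667)·(-0.7532) + (-4.3333)·(-0.9976) = 4.8252.

Step 5 — scale by n: T² = 6 · 4.8252 = 28.9511.

T² ≈ 28.9511


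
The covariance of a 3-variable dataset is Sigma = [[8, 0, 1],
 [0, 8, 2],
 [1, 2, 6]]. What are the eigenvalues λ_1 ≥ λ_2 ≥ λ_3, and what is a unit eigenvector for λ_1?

Step 1 — characteristic polynomial p(λ) = det(λI - Sigma) = λ³ - tr·λ² + c_1·λ - det, where tr = trace, c_1 = sum of the principal 2×2 minors, det = det(Sigma):
  tr = 8 + 8 + 6 = 22,
  c_1 = (8·8 - (0)²) + (8·6 - (1)²) + (8·6 - (2)²) = 64 + 47 + 44 = 155,
  det = 8·(8·6 - (2)²) - (0)·((0)·6 - (2)·(1)) + (1)·((0)·(2) - 8·(1)) = 8·(44) - (0)·(-2) + (1)·(-8) = 344.
  So p(λ) = λ³ - 22λ² + 155λ - 344.
Step 2 — look for an integer root (rational root theorem: any rational root is an integer divisor of 344). Testing λ = 8:
  p(8) = 512 - 1408 + 1240 - 344 = 0  ✓
  Dividing out (λ - 8): p(λ) = (λ - 8)(λ² - 14λ + 43).
Step 3 — remaining eigenvalues from the quadratic λ² - 14λ + 43 = 0:
  Δ = 14² - 4·43 = 196 - 172 = 24,  λ = (14 ± √24)/2 = (14 ± 4.899)/2 ≈ 9.4495 or 4.5505.
  Sorted: λ_1 = 9.4495,  λ_2 = 8,  λ_3 = 4.5505  (check: sum = 22 = tr ✓).

Step 4 — unit eigenvector for λ_1 ≈ 9.4495: v spans the null space of (Sigma - λ_1 I), whose rows are
  r_1 = (-1.4495, 0, 1),  r_2 = (0, -1.4495, 2),  r_3 = (1, 2, -3.4495).
  v is orthogonal to every row, so take v ∝ r_1 × r_2 = ((0)·(2) - (1)·(-1.4495), (1)·(0) - (-1.4495)·(2), (-1.4495)·(-1.4495) - (0)·(0)) ≈ (1.4495, 2.899, 2.101).
  Let u = (1.4495, 2.899, 2.101).
  ||u|| = √((1.4495)² + (2.899)² + (2.101)²) = √(14.9194) ≈ 3.8626,  v_1 = u/||u|| ≈ (0.3753, 0.7505, 0.5439) (||v_1|| = 1).

λ_1 = 9.4495,  λ_2 = 8,  λ_3 = 4.5505;  v_1 ≈ (0.3753, 0.7505, 0.5439)


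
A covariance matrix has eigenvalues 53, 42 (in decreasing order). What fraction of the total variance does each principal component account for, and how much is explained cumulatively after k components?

Step 1 — total variance = trace(Sigma) = Σ λ_i = 53 + 42 = 95.

Step 2 — fraction explained by component i = λ_i / Σ λ:
  PC1: 53/95 = 0.5579
  PC2: 42/95 = 0.4421

Step 3 — cumulative fraction after k components = (λ_1 + ... + λ_k) / Σ λ:
  k = 1: 53/95 = 0.5579
  k = 2: (53 + 42)/95 = 95/95 = 1

Summary (fraction, with percent):

explained: PC1 0.5579 (55.79%), PC2 0.4421 (44.21%);  cumulative: 0.5579, 1


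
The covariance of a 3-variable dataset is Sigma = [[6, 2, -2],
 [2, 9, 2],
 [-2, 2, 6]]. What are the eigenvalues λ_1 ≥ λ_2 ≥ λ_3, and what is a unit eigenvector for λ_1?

Step 1 — characteristic polynomial p(λ) = det(λI - Sigma) = λ³ - tr·λ² + c_1·λ - det, where tr = trace, c_1 = sum of the principal 2×2 minors, det = det(Sigma):
  tr = 6 + 9 + 6 = 21,
  c_1 = (6·9 - (2)²) + (6·6 - (-2)²) + (9·6 - (2)²) = 50 + 32 + 50 = 132,
  det = 6·(9·6 - (2)²) - (2)·((2)·6 - (2)·(-2)) + (-2)·((2)·(2) - 9·(-2)) = 6·(50) - (2)·(16) + (-2)·(22) = 224.
  So p(λ) = λ³ - 21λ² + 132λ - 224.
Step 2 — look for an integer root (rational root theorem: any rational root is an integer divisor of 224). Testing λ = 8:
  p(8) = 512 - 1344 + 1056 - 224 = 0  ✓
  Dividing out (λ - 8): p(λ) = (λ - 8)(λ² - 13λ + 28).
Step 3 — remaining eigenvalues from the quadratic λ² - 13λ + 28 = 0:
  Δ = 13² - 4·28 = 169 - 112 = 57,  λ = (13 ± √57)/2 = (13 ± 7.5498)/2 ≈ 10.2749 or 2.7251.
  Sorted: λ_1 = 10.2749,  λ_2 = 8,  λ_3 = 2.7251  (check: sum = 21 = tr ✓).

Step 4 — unit eigenvector for λ_1 ≈ 10.2749: v spans the null space of (Sigma - λ_1 I), whose rows are
  r_1 = (-4.2749, 2, -2),  r_2 = (2, -1.2749, 2),  r_3 = (-2, 2, -4.2749).
  v is orthogonal to every row, so take v ∝ r_1 × r_2 = ((2)·(2) - (-2)·(-1.2749), (-2)·(2) - (-4.2749)·(2), (-4.2749)·(-1.2749) - (2)·(2)) ≈ (1.4502, 4.5498, 1.4502).
  Let u = (1.4502, 4.5498, 1.4502).
  ||u|| = √((1.4502)² + (4.5498)² + (1.4502)²) = √(24.907) ≈ 4.9907,  v_1 = u/||u|| ≈ (0.2906, 0.9117, 0.2906) (||v_1|| = 1).

λ_1 = 10.2749,  λ_2 = 8,  λ_3 = 2.7251;  v_1 ≈ (0.2906, 0.9117, 0.2906)


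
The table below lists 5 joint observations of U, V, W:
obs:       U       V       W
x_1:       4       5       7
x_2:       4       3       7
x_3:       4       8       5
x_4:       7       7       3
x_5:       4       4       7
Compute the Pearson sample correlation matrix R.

Step 1 — column means:
  mean(U) = (4 + 4 + 4 + 7 + 4) / 5 = 23/5 = 4.6
  mean(V) = (5 + 3 + 8 + 7 + 4) / 5 = 27/5 = 5.4
  mean(W) = (7 + 7 + 5 + 3 + 7) / 5 = 29/5 = 5.8

Step 2 — sample variances and covariances s[i,j] = (1/(n-1)) · Σ_k (x_{k,i} - mean_i) · (x_{k,j} - mean_j), with n-1 = 4:
  s[U,U] = ((-0.6)·(-0.6) + (-0.6)·(-0.6) + (-0.6)·(-0.6) + (2.4)·(2.4) + (-0.6)·(-0.6)) / 4 = 7.2/4 = 1.8
  s[U,V] = ((-0.6)·(-0.4) + (-0.6)·(-2.4) + (-0.6)·(2.6) + (2.4)·(1.6) + (-0.6)·(-1.4)) / 4 = 4.8/4 = 1.2
  s[U,W] = ((-0.6)·(1.2) + (-0.6)·(1.2) + (-0.6)·(-0.8) + (2.4)·(-2.8) + (-0.6)·(1.2)) / 4 = -8.4/4 = -2.1
  s[V,V] = ((-0.4)·(-0.4) + (-2.4)·(-2.4) + (2.6)·(2.6) + (1.6)·(1.6) + (-1.4)·(-1.4)) / 4 = 17.2/4 = 4.3
  s[V,W] = ((-0.4)·(1.2) + (-2.4)·(1.2) + (2.6)·(-0.8) + (1.6)·(-2.8) + (-1.4)·(1.2)) / 4 = -11.6/4 = -2.9
  s[W,W] = ((1.2)·(1.2) + (1.2)·(1.2) + (-0.8)·(-0.8) + (-2.8)·(-2.8) + (1.2)·(1.2)) / 4 = 12.8/4 = 3.2
  Sample standard deviations s_i = √(s[i,i]):
  s(U) = √(1.8) = 1.3416
  s(V) = √(4.3) = 2.0736
  s(W) = √(3.2) = 1.7889

Step 3 — r_{ij} = s_{ij} / (s_i · s_j):
  r[U,U] = 1 (diagonal).
  r[U,V] = 1.2 / (1.3416 · 2.0736) = 1.2 / 2.7821 = 0.4313
  r[U,W] = -2.1 / (1.3416 · 1.7889) = -2.1 / 2.4 = -0.875
  r[V,V] = 1 (diagonal).
  r[V,W] = -2.9 / (2.0736 · 1.7889) = -2.9 / 3.7094 = -0.7818
  r[W,W] = 1 (diagonal).

R is symmetric with unit diagonal. Assembling:

R = [[1, 0.4313, -0.875],
 [0.4313, 1, -0.7818],
 [-0.875, -0.7818, 1]]


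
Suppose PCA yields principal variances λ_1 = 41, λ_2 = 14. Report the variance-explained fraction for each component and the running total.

Step 1 — total variance = trace(Sigma) = Σ λ_i = 41 + 14 = 55.

Step 2 — fraction explained by component i = λ_i / Σ λ:
  PC1: 41/55 = 0.7455
  PC2: 14/55 = 0.2545

Step 3 — cumulative fraction after k components = (λ_1 + ... + λ_k) / Σ λ:
  k = 1: 41/55 = 0.7455
  k = 2: (41 + 14)/55 = 55/55 = 1

Summary (fraction, with percent):

explained: PC1 0.7455 (74.55%), PC2 0.2545 (25.45%);  cumulative: 0.7455, 1


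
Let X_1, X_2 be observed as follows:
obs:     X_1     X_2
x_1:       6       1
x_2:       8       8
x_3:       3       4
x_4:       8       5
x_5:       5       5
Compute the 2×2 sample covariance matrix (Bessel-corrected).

Step 1 — column means:
  mean(X_1) = (6 + 8 + 3 + 8 + 5) / 5 = 30/5 = 6
  mean(X_2) = (1 + 8 + 4 + 5 + 5) / 5 = 23/5 = 4.6

Step 2 — sample covariance S[i,j] = (1/(n-1)) · Σ_k (x_{k,i} - mean_i) · (x_{k,j} - mean_j), with n-1 = 4.
  S[X_1,X_1] = ((0)·(0) + (2)·(2) + (-3)·(-3) + (2)·(2) + (-1)·(-1)) / 4 = 18/4 = 4.5
  S[X_1,X_2] = ((0)·(-3.6) + (2)·(3.4) + (-3)·(-0.6) + (2)·(0.4) + (-1)·(0.4)) / 4 = 9/4 = 2.25
  S[X_2,X_2] = ((-3.6)·(-3.6) + (3.4)·(3.4) + (-0.6)·(-0.6) + (0.4)·(0.4) + (0.4)·(0.4)) / 4 = 25.2/4 = 6.3

S is symmetric (S[j,i] = S[i,j]). Assembling:

S = [[4.5, 2.25],
 [2.25, 6.3]]


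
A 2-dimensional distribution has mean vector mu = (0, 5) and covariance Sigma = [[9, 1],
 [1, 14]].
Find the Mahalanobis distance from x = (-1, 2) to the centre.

Step 1 — centre the observation: (x - mu) = (-1, -3).

Step 2 — invert Sigma. det(Sigma) = 9·14 - (1)² = 125.
  Sigma^{-1} = (1/det) · [[d, -b], [-b, a]] = [[0.112, -0.008],
 [-0.008, 0.072]].

Step 3 — form the quadratic (x - mu)^T · Sigma^{-1} · (x - mu):
  Sigma^{-1} · (x - mu) = (-0.088, -0.208).
  (x - mu)^T · [Sigma^{-1} · (x - mu)] = (-1)·(-0.088) + (-3)·(-0.208) = 0.712.

Step 4 — take square root: d = √(0.712) ≈ 0.8438.

d(x, mu) = √(0.712) ≈ 0.8438


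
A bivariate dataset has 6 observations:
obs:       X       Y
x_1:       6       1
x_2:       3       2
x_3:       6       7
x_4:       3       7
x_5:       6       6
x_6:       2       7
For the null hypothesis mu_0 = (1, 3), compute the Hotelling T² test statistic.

Step 1 — sample mean vector:
  mean(X) = (6 + 3 + 6 + 3 + 6 + 2) / 6 = 26/6 = 4.3333
  mean(Y) = (1 + 2 + 7 + 7 + 6 + 7) / 6 = 30/6 = 5
  x̄ = (4.3333, 5),  deviation x̄ - mu_0 = (4.3333, 5) - (1, 3) = (3.3333, 2).

Step 2 — sample covariance matrix, S[i,j] = (1/(n-1)) · Σ_k (x_{k,i} - mean_i) · (x_{k,j} - mean_j), divisor n-1 = 5:
  S[X,X] = ((1.6667)·(1.6667) + (-1.3333)·(-1.3333) + (1.6667)·(1.6667) + (-1.3333)·(-1.3333) + (1.6667)·(1.6667) + (-2.3333)·(-2.3333)) / 5 = 17.3333/5 = 3.4667
  S[X,Y] = ((1.6667)·(-4) + (-1.3333)·(-3) + (1.6667)·(2) + (-1.3333)·(2) + (1.6667)·(1) + (-2.3333)·(2)) / 5 = -5/5 = -1
  S[Y,Y] = ((-4)·(-4) + (-3)·(-3) + (2)·(2) + (2)·(2) + (1)·(1) + (2)·(2)) / 5 = 38/5 = 7.6
  S = [[3.4667, -1],
 [-1, 7.6]].

Step 3 — invert S. det(S) = 3.4667·7.6 - (-1)² = 25.3467.
  S^{-1} = (1/det) · [[d, -b], [-b, a]] = [[0.2998, 0.0395],
 [0.0395, 0.1368]].

Step 4 — quadratic form (x̄ - mu_0)^T · S^{-1} · (x̄ - mu_0):
  S^{-1} · (x̄ - mu_0) = (1.0784, 0.405),
  (x̄ - mu_0)^T · [...] = (3.3333)·(1.0784) + (2)·(0.405) = 4.4047.

Step 5 — scale by n: T² = 6 · 4.4047 = 26.4282.

T² ≈ 26.4282


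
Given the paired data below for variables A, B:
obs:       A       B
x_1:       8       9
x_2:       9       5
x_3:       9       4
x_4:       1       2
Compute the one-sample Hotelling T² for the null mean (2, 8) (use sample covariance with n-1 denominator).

Step 1 — sample mean vector:
  mean(A) = (8 + 9 + 9 + 1) / 4 = 27/4 = 6.75
  mean(B) = (9 + 5 + 4 + 2) / 4 = 20/4 = 5
  x̄ = (6.75, 5),  deviation x̄ - mu_0 = (6.75, 5) - (2, 8) = (4.75, -3).

Step 2 — sample covariance matrix, S[i,j] = (1/(n-1)) · Σ_k (x_{k,i} - mean_i) · (x_{k,j} - mean_j), divisor n-1 = 3:
  S[A,A] = ((1.25)·(1.25) + (2.25)·(2.25) + (2.25)·(2.25) + (-5.75)·(-5.75)) / 3 = 44.75/3 = 14.9167
  S[A,B] = ((1.25)·(4) + (2.25)·(0) + (2.25)·(-1) + (-5.75)·(-3)) / 3 = 20/3 = 6.6667
  S[B,B] = ((4)·(4) + (0)·(0) + (-1)·(-1) + (-3)·(-3)) / 3 = 26/3 = 8.6667
  S = [[14.9167, 6.6667],
 [6.6667, 8.6667]].

Step 3 — invert S. det(S) = 14.9167·8.6667 - (6.6667)² = 84.8333.
  S^{-1} = (1/det) · [[d, -b], [-b, a]] = [[0.1022, -0.0786],
 [-0.0786, 0.1758]].

Step 4 — quadratic form (x̄ - mu_0)^T · S^{-1} · (x̄ - mu_0):
  S^{-1} · (x̄ - mu_0) = (0.721, -0.9008),
  (x̄ - mu_0)^T · [...] = (4.75)·(0.721) + (-3)·(-0.9008) = 6.1272.

Step 5 — scale by n: T² = 4 · 6.1272 = 24.5088.

T² ≈ 24.5088


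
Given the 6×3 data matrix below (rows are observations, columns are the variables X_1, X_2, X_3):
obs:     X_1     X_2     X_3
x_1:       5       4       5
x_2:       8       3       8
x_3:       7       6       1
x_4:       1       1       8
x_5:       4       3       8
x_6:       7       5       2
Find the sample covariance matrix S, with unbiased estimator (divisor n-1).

Step 1 — column means:
  mean(X_1) = (5 + 8 + 7 + 1 + 4 + 7) / 6 = 32/6 = 5.3333
  mean(X_2) = (4 + 3 + 6 + 1 + 3 + 5) / 6 = 22/6 = 3.6667
  mean(X_3) = (5 + 8 + 1 + 8 + 8 + 2) / 6 = 32/6 = 5.3333

Step 2 — sample covariance S[i,j] = (1/(n-1)) · Σ_k (x_{k,i} - mean_i) · (x_{k,j} - mean_j), with n-1 = 5.
  S[X_1,X_1] = ((-0.3333)·(-0.3333) + (2.6667)·(2.6667) + (1.6667)·(1.6667) + (-4.3333)·(-4.3333) + (-1.3333)·(-1.3333) + (1.6667)·(1.6667)) / 5 = 33.3333/5 = 6.6667
  S[X_1,X_2] = ((-0.3333)·(0.3333) + (2.6667)·(-0.6667) + (1.6667)·(2.3333) + (-4.3333)·(-2.6667) + (-1.3333)·(-0.6667) + (1.6667)·(1.3333)) / 5 = 16.6667/5 = 3.3333
  S[X_1,X_3] = ((-0.3333)·(-0.3333) + (2.6667)·(2.6667) + (1.6667)·(-4.3333) + (-4.3333)·(2.6667) + (-1.3333)·(2.6667) + (1.6667)·(-3.3333)) / 5 = -20.6667/5 = -4.1333
  S[X_2,X_2] = ((0.3333)·(0.3333) + (-0.6667)·(-0.6667) + (2.3333)·(2.3333) + (-2.6667)·(-2.6667) + (-0.6667)·(-0.6667) + (1.3333)·(1.3333)) / 5 = 15.3333/5 = 3.0667
  S[X_2,X_3] = ((0.3333)·(-0.3333) + (-0.6667)·(2.6667) + (2.3333)·(-4.3333) + (-2.6667)·(2.6667) + (-0.6667)·(2.6667) + (1.3333)·(-3.3333)) / 5 = -25.3333/5 = -5.0667
  S[X_3,X_3] = ((-0.3333)·(-0.3333) + (2.6667)·(2.6667) + (-4.3333)·(-4.3333) + (2.6667)·(2.6667) + (2.6667)·(2.6667) + (-3.3333)·(-3.3333)) / 5 = 51.3333/5 = 10.2667

S is symmetric (S[j,i] = S[i,j]). Assembling:

S = [[6.6667, 3.3333, -4.1333],
 [3.3333, 3.0667, -5.0667],
 [-4.1333, -5.0667, 10.2667]]


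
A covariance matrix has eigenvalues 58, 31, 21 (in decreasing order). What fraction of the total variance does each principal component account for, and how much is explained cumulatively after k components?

Step 1 — total variance = trace(Sigma) = Σ λ_i = 58 + 31 + 21 = 110.

Step 2 — fraction explained by component i = λ_i / Σ λ:
  PC1: 58/110 = 0.5273
  PC2: 31/110 = 0.2818
  PC3: 21/110 = 0.1909

Step 3 — cumulative fraction after k components = (λ_1 + ... + λ_k) / Σ λ:
  k = 1: 58/110 = 0.5273
  k = 2: (58 + 31)/110 = 89/110 = 0.8091
  k = 3: (58 + 31 + 21)/110 = 110/110 = 1

Summary (fraction, with percent):

explained: PC1 0.5273 (52.73%), PC2 0.2818 (28.18%), PC3 0.1909 (19.09%);  cumulative: 0.5273, 0.8091, 1


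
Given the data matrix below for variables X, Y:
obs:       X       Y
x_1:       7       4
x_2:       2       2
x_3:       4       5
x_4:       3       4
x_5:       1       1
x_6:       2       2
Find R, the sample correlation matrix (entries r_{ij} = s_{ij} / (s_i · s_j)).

Step 1 — column means:
  mean(X) = (7 + 2 + 4 + 3 + 1 + 2) / 6 = 19/6 = 3.1667
  mean(Y) = (4 + 2 + 5 + 4 + 1 + 2) / 6 = 18/6 = 3

Step 2 — sample variances and covariances s[i,j] = (1/(n-1)) · Σ_k (x_{k,i} - mean_i) · (x_{k,j} - mean_j), with n-1 = 5:
  s[X,X] = ((3.8333)·(3.8333) + (-1.1667)·(-1.1667) + (0.8333)·(0.8333) + (-0.1667)·(-0.1667) + (-2.1667)·(-2.1667) + (-1.1667)·(-1.1667)) / 5 = 22.8333/5 = 4.5667
  s[X,Y] = ((3.8333)·(1) + (-1.1667)·(-1) + (0.8333)·(2) + (-0.1667)·(1) + (-2.1667)·(-2) + (-1.1667)·(-1)) / 5 = 12/5 = 2.4
  s[Y,Y] = ((1)·(1) + (-1)·(-1) + (2)·(2) + (1)·(1) + (-2)·(-2) + (-1)·(-1)) / 5 = 12/5 = 2.4
  Sample standard deviations s_i = √(s[i,i]):
  s(X) = √(4.5667) = 2.137
  s(Y) = √(2.4) = 1.5492

Step 3 — r_{ij} = s_{ij} / (s_i · s_j):
  r[X,X] = 1 (diagonal).
  r[X,Y] = 2.4 / (2.137 · 1.5492) = 2.4 / 3.3106 = 0.7249
  r[Y,Y] = 1 (diagonal).

R is symmetric with unit diagonal. Assembling:

R = [[1, 0.7249],
 [0.7249, 1]]


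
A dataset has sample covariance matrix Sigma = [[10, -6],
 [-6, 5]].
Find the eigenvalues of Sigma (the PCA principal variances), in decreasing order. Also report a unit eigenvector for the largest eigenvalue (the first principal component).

Step 1 — characteristic polynomial of 2×2 Sigma:
  det(Sigma - λI) = λ² - trace · λ + det = 0.
  trace = 10 + 5 = 15, det = 10·5 - (-6)² = 14.
Step 2 — discriminant:
  Δ = trace² - 4·det = 225 - 56 = 169.
Step 3 — eigenvalues:
  λ = (trace ± √Δ)/2 = (15 ± 13)/2,
  λ_1 = 14,  λ_2 = 1.

Step 4 — unit eigenvector for λ_1: solve (Sigma - λ_1 I)v = 0. First row:
  (10 - 14)·v_x + (-6)·v_y = 0, i.e. (-4)·v_x + (-6)·v_y = 0,
  so v ∝ (b, λ_1 - a) = (-6, 4); multiply by -1 so the first entry is positive: u = (6, -4).
  ||u|| = √((6)² + (-4)²) = √(52) ≈ 7.2111,
  v_1 = u/||u|| ≈ (0.8321, -0.5547) (||v_1|| = 1).

λ_1 = 14,  λ_2 = 1;  v_1 ≈ (0.8321, -0.5547)


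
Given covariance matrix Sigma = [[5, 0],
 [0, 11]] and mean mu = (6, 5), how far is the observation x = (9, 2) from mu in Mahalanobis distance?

Step 1 — centre the observation: (x - mu) = (3, -3).

Step 2 — invert Sigma. det(Sigma) = 5·11 - (0)² = 55.
  Sigma^{-1} = (1/det) · [[d, -b], [-b, a]] = [[0.2, 0],
 [0, 0.0909]].

Step 3 — form the quadratic (x - mu)^T · Sigma^{-1} · (x - mu):
  Sigma^{-1} · (x - mu) = (0.6, -0.2727).
  (x - mu)^T · [Sigma^{-1} · (x - mu)] = (3)·(0.6) + (-3)·(-0.2727) = 2.6182.

Step 4 — take square root: d = √(2.6182) ≈ 1.6181.

d(x, mu) = √(2.6182) ≈ 1.6181


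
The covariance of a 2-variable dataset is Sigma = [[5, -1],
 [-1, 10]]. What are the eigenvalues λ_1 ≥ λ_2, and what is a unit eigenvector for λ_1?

Step 1 — characteristic polynomial of 2×2 Sigma:
  det(Sigma - λI) = λ² - trace · λ + det = 0.
  trace = 5 + 10 = 15, det = 5·10 - (-1)² = 49.
Step 2 — discriminant:
  Δ = trace² - 4·det = 225 - 196 = 29.
Step 3 — eigenvalues:
  λ = (trace ± √Δ)/2 = (15 ± 5.3852)/2,
  λ_1 = 10.1926,  λ_2 = 4.8074.

Step 4 — unit eigenvector for λ_1: solve (Sigma - λ_1 I)v = 0. First row:
  (5 - 10.1926)·v_x + (-1)·v_y = 0, i.e. (-5.1926)·v_x + (-1)·v_y = 0,
  so v ∝ (b, λ_1 - a) = (-1, 5.1926); multiply by -1 so the first entry is positive: u = (1, -5.1926).
  ||u|| = √((1)² + (-5.1926)²) = √(27.9629) ≈ 5.288,
  v_1 = u/||u|| ≈ (0.1891, -0.982) (||v_1|| = 1).

λ_1 = 10.1926,  λ_2 = 4.8074;  v_1 ≈ (0.1891, -0.982)


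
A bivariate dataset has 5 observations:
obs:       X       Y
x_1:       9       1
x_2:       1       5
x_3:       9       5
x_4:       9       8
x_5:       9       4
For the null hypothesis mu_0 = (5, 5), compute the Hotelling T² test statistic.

Step 1 — sample mean vector:
  mean(X) = (9 + 1 + 9 + 9 + 9) / 5 = 37/5 = 7.4
  mean(Y) = (1 + 5 + 5 + 8 + 4) / 5 = 23/5 = 4.6
  x̄ = (7.4, 4.6),  deviation x̄ - mu_0 = (7.4, 4.6) - (5, 5) = (2.4, -0.4).

Step 2 — sample covariance matrix, S[i,j] = (1/(n-1)) · Σ_k (x_{k,i} - mean_i) · (x_{k,j} - mean_j), divisor n-1 = 4:
  S[X,X] = ((1.6)·(1.6) + (-6.4)·(-6.4) + (1.6)·(1.6) + (1.6)·(1.6) + (1.6)·(1.6)) / 4 = 51.2/4 = 12.8
  S[X,Y] = ((1.6)·(-3.6) + (-6.4)·(0.4) + (1.6)·(0.4) + (1.6)·(3.4) + (1.6)·(-0.6)) / 4 = -3.2/4 = -0.8
  S[Y,Y] = ((-3.6)·(-3.6) + (0.4)·(0.4) + (0.4)·(0.4) + (3.4)·(3.4) + (-0.6)·(-0.6)) / 4 = 25.2/4 = 6.3
  S = [[12.8, -0.8],
 [-0.8, 6.3]].

Step 3 — invert S. det(S) = 12.8·6.3 - (-0.8)² = 80.
  S^{-1} = (1/det) · [[d, -b], [-b, a]] = [[0.0787, 0.01],
 [0.01, 0.16]].

Step 4 — quadratic form (x̄ - mu_0)^T · S^{-1} · (x̄ - mu_0):
  S^{-1} · (x̄ - mu_0) = (0.185, -0.04),
  (x̄ - mu_0)^T · [...] = (2.4)·(0.185) + (-0.4)·(-0.04) = 0.46.

Step 5 — scale by n: T² = 5 · 0.46 = 2.3.

T² ≈ 2.3


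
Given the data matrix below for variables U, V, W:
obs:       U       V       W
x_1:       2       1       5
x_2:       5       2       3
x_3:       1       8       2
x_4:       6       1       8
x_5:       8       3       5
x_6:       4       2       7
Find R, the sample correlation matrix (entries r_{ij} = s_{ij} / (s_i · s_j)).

Step 1 — column means:
  mean(U) = (2 + 5 + 1 + 6 + 8 + 4) / 6 = 26/6 = 4.3333
  mean(V) = (1 + 2 + 8 + 1 + 3 + 2) / 6 = 17/6 = 2.8333
  mean(W) = (5 + 3 + 2 + 8 + 5 + 7) / 6 = 30/6 = 5

Step 2 — sample variances and covariances s[i,j] = (1/(n-1)) · Σ_k (x_{k,i} - mean_i) · (x_{k,j} - mean_j), with n-1 = 5:
  s[U,U] = ((-2.3333)·(-2.3333) + (0.6667)·(0.6667) + (-3.3333)·(-3.3333) + (1.6667)·(1.6667) + (3.6667)·(3.6667) + (-0.3333)·(-0.3333)) / 5 = 33.3333/5 = 6.6667
  s[U,V] = ((-2.3333)·(-1.8333) + (0.6667)·(-0.8333) + (-3.3333)·(5.1667) + (1.6667)·(-1.8333) + (3.6667)·(0.1667) + (-0.3333)·(-0.8333)) / 5 = -15.6667/5 = -3.1333
  s[U,W] = ((-2.3333)·(0) + (0.6667)·(-2) + (-3.3333)·(-3) + (1.6667)·(3) + (3.6667)·(0) + (-0.3333)·(2)) / 5 = 13/5 = 2.6
  s[V,V] = ((-1.8333)·(-1.8333) + (-0.8333)·(-0.8333) + (5.1667)·(5.1667) + (-1.8333)·(-1.8333) + (0.1667)·(0.1667) + (-0.8333)·(-0.8333)) / 5 = 34.8333/5 = 6.9667
  s[V,W] = ((-1.8333)·(0) + (-0.8333)·(-2) + (5.1667)·(-3) + (-1.8333)·(3) + (0.1667)·(0) + (-0.8333)·(2)) / 5 = -21/5 = -4.2
  s[W,W] = ((0)·(0) + (-2)·(-2) + (-3)·(-3) + (3)·(3) + (0)·(0) + (2)·(2)) / 5 = 26/5 = 5.2
  Sample standard deviations s_i = √(s[i,i]):
  s(U) = √(6.6667) = 2.582
  s(V) = √(6.9667) = 2.6394
  s(W) = √(5.2) = 2.2804

Step 3 — r_{ij} = s_{ij} / (s_i · s_j):
  r[U,U] = 1 (diagonal).
  r[U,V] = -3.1333 / (2.582 · 2.6394) = -3.1333 / 6.815 = -0.4598
  r[U,W] = 2.6 / (2.582 · 2.2804) = 2.6 / 5.8878 = 0.4416
  r[V,V] = 1 (diagonal).
  r[V,W] = -4.2 / (2.6394 · 2.2804) = -4.2 / 6.0189 = -0.6978
  r[W,W] = 1 (diagonal).

R is symmetric with unit diagonal. Assembling:

R = [[1, -0.4598, 0.4416],
 [-0.4598, 1, -0.6978],
 [0.4416, -0.6978, 1]]


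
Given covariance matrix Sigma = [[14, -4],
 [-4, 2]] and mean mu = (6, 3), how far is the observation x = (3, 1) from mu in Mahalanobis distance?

Step 1 — centre the observation: (x - mu) = (-3, -2).

Step 2 — invert Sigma. det(Sigma) = 14·2 - (-4)² = 12.
  Sigma^{-1} = (1/det) · [[d, -b], [-b, a]] = [[0.1667, 0.3333],
 [0.3333, 1.1667]].

Step 3 — form the quadratic (x - mu)^T · Sigma^{-1} · (x - mu):
  Sigma^{-1} · (x - mu) = (-1.1667, -3.3333).
  (x - mu)^T · [Sigma^{-1} · (x - mu)] = (-3)·(-1.1667) + (-2)·(-3.3333) = 10.1667.

Step 4 — take square root: d = √(10.1667) ≈ 3.1885.

d(x, mu) = √(10.1667) ≈ 3.1885


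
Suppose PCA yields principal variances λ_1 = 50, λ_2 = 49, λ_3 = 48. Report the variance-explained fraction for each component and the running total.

Step 1 — total variance = trace(Sigma) = Σ λ_i = 50 + 49 + 48 = 147.

Step 2 — fraction explained by component i = λ_i / Σ λ:
  PC1: 50/147 = 0.3401
  PC2: 49/147 = 0.3333
  PC3: 48/147 = 0.3265

Step 3 — cumulative fraction after k components = (λ_1 + ... + λ_k) / Σ λ:
  k = 1: 50/147 = 0.3401
  k = 2: (50 + 49)/147 = 99/147 = 0.6735
  k = 3: (50 + 49 + 48)/147 = 147/147 = 1

Summary (fraction, with percent):

explained: PC1 0.3401 (34.01%), PC2 0.3333 (33.33%), PC3 0.3265 (32.65%);  cumulative: 0.3401, 0.6735, 1


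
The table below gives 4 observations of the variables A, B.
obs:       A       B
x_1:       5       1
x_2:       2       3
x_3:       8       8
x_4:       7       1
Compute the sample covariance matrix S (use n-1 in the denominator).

Step 1 — column means:
  mean(A) = (5 + 2 + 8 + 7) / 4 = 22/4 = 5.5
  mean(B) = (1 + 3 + 8 + 1) / 4 = 13/4 = 3.25

Step 2 — sample covariance S[i,j] = (1/(n-1)) · Σ_k (x_{k,i} - mean_i) · (x_{k,j} - mean_j), with n-1 = 3.
  S[A,A] = ((-0.5)·(-0.5) + (-3.5)·(-3.5) + (2.5)·(2.5) + (1.5)·(1.5)) / 3 = 21/3 = 7
  S[A,B] = ((-0.5)·(-2.25) + (-3.5)·(-0.25) + (2.5)·(4.75) + (1.5)·(-2.25)) / 3 = 10.5/3 = 3.5
  S[B,B] = ((-2.25)·(-2.25) + (-0.25)·(-0.25) + (4.75)·(4.75) + (-2.25)·(-2.25)) / 3 = 32.75/3 = 10.9167

S is symmetric (S[j,i] = S[i,j]). Assembling:

S = [[7, 3.5],
 [3.5, 10.9167]]


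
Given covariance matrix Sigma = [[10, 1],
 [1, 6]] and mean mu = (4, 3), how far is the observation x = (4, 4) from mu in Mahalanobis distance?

Step 1 — centre the observation: (x - mu) = (0, 1).

Step 2 — invert Sigma. det(Sigma) = 10·6 - (1)² = 59.
  Sigma^{-1} = (1/det) · [[d, -b], [-b, a]] = [[0.1017, -0.0169],
 [-0.0169, 0.1695]].

Step 3 — form the quadratic (x - mu)^T · Sigma^{-1} · (x - mu):
  Sigma^{-1} · (x - mu) = (-0.0169, 0.1695).
  (x - mu)^T · [Sigma^{-1} · (x - mu)] = (0)·(-0.0169) + (1)·(0.1695) = 0.1695.

Step 4 — take square root: d = √(0.1695) ≈ 0.4117.

d(x, mu) = √(0.1695) ≈ 0.4117


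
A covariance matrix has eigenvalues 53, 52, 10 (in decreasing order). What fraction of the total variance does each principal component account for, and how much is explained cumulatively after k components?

Step 1 — total variance = trace(Sigma) = Σ λ_i = 53 + 52 + 10 = 115.

Step 2 — fraction explained by component i = λ_i / Σ λ:
  PC1: 53/115 = 0.4609
  PC2: 52/115 = 0.4522
  PC3: 10/115 = 0.087

Step 3 — cumulative fraction after k components = (λ_1 + ... + λ_k) / Σ λ:
  k = 1: 53/115 = 0.4609
  k = 2: (53 + 52)/115 = 105/115 = 0.913
  k = 3: (53 + 52 + 10)/115 = 115/115 = 1

Summary (fraction, with percent):

explained: PC1 0.4609 (46.09%), PC2 0.4522 (45.22%), PC3 0.087 (8.7%);  cumulative: 0.4609, 0.913, 1


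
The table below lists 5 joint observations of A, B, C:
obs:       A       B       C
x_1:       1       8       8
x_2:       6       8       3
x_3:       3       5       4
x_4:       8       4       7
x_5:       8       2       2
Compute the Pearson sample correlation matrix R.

Step 1 — column means:
  mean(A) = (1 + 6 + 3 + 8 + 8) / 5 = 26/5 = 5.2
  mean(B) = (8 + 8 + 5 + 4 + 2) / 5 = 27/5 = 5.4
  mean(C) = (8 + 3 + 4 + 7 + 2) / 5 = 24/5 = 4.8

Step 2 — sample variances and covariances s[i,j] = (1/(n-1)) · Σ_k (x_{k,i} - mean_i) · (x_{k,j} - mean_j), with n-1 = 4:
  s[A,A] = ((-4.2)·(-4.2) + (0.8)·(0.8) + (-2.2)·(-2.2) + (2.8)·(2.8) + (2.8)·(2.8)) / 4 = 38.8/4 = 9.7
  s[A,B] = ((-4.2)·(2.6) + (0.8)·(2.6) + (-2.2)·(-0.4) + (2.8)·(-1.4) + (2.8)·(-3.4)) / 4 = -21.4/4 = -5.35
  s[A,C] = ((-4.2)·(3.2) + (0.8)·(-1.8) + (-2.2)·(-0.8) + (2.8)·(2.2) + (2.8)·(-2.8)) / 4 = -14.8/4 = -3.7
  s[B,B] = ((2.6)·(2.6) + (2.6)·(2.6) + (-0.4)·(-0.4) + (-1.4)·(-1.4) + (-3.4)·(-3.4)) / 4 = 27.2/4 = 6.8
  s[B,C] = ((2.6)·(3.2) + (2.6)·(-1.8) + (-0.4)·(-0.8) + (-1.4)·(2.2) + (-3.4)·(-2.8)) / 4 = 10.4/4 = 2.6
  s[C,C] = ((3.2)·(3.2) + (-1.8)·(-1.8) + (-0.8)·(-0.8) + (2.2)·(2.2) + (-2.8)·(-2.8)) / 4 = 26.8/4 = 6.7
  Sample standard deviations s_i = √(s[i,i]):
  s(A) = √(9.7) = 3.1145
  s(B) = √(6.8) = 2.6077
  s(C) = √(6.7) = 2.5884

Step 3 — r_{ij} = s_{ij} / (s_i · s_j):
  r[A,A] = 1 (diagonal).
  r[A,B] = -5.35 / (3.1145 · 2.6077) = -5.35 / 8.1216 = -0.6587
  r[A,C] = -3.7 / (3.1145 · 2.5884) = -3.7 / 8.0616 = -0.459
  r[B,B] = 1 (diagonal).
  r[B,C] = 2.6 / (2.6077 · 2.5884) = 2.6 / 6.7498 = 0.3852
  r[C,C] = 1 (diagonal).

R is symmetric with unit diagonal. Assembling:

R = [[1, -0.6587, -0.459],
 [-0.6587, 1, 0.3852],
 [-0.459, 0.3852, 1]]


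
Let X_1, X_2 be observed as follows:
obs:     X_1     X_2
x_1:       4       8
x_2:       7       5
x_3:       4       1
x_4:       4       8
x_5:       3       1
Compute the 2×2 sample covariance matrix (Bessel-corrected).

Step 1 — column means:
  mean(X_1) = (4 + 7 + 4 + 4 + 3) / 5 = 22/5 = 4.4
  mean(X_2) = (8 + 5 + 1 + 8 + 1) / 5 = 23/5 = 4.6

Step 2 — sample covariance S[i,j] = (1/(n-1)) · Σ_k (x_{k,i} - mean_i) · (x_{k,j} - mean_j), with n-1 = 4.
  S[X_1,X_1] = ((-0.4)·(-0.4) + (2.6)·(2.6) + (-0.4)·(-0.4) + (-0.4)·(-0.4) + (-1.4)·(-1.4)) / 4 = 9.2/4 = 2.3
  S[X_1,X_2] = ((-0.4)·(3.4) + (2.6)·(0.4) + (-0.4)·(-3.6) + (-0.4)·(3.4) + (-1.4)·(-3.6)) / 4 = 4.8/4 = 1.2
  S[X_2,X_2] = ((3.4)·(3.4) + (0.4)·(0.4) + (-3.6)·(-3.6) + (3.4)·(3.4) + (-3.6)·(-3.6)) / 4 = 49.2/4 = 12.3

S is symmetric (S[j,i] = S[i,j]). Assembling:

S = [[2.3, 1.2],
 [1.2, 12.3]]


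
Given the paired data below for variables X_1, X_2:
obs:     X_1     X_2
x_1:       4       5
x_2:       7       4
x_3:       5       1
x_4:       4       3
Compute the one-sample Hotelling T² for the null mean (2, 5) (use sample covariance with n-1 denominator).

Step 1 — sample mean vector:
  mean(X_1) = (4 + 7 + 5 + 4) / 4 = 20/4 = 5
  mean(X_2) = (5 + 4 + 1 + 3) / 4 = 13/4 = 3.25
  x̄ = (5, 3.25),  deviation x̄ - mu_0 = (5, 3.25) - (2, 5) = (3, -1.75).

Step 2 — sample covariance matrix, S[i,j] = (1/(n-1)) · Σ_k (x_{k,i} - mean_i) · (x_{k,j} - mean_j), divisor n-1 = 3:
  S[X_1,X_1] = ((-1)·(-1) + (2)·(2) + (0)·(0) + (-1)·(-1)) / 3 = 6/3 = 2
  S[X_1,X_2] = ((-1)·(1.75) + (2)·(0.75) + (0)·(-2.25) + (-1)·(-0.25)) / 3 = 0/3 = 0
  S[X_2,X_2] = ((1.75)·(1.75) + (0.75)·(0.75) + (-2.25)·(-2.25) + (-0.25)·(-0.25)) / 3 = 8.75/3 = 2.9167
  S = [[2, 0],
 [0, 2.9167]].

Step 3 — invert S. det(S) = 2·2.9167 - (0)² = 5.8333.
  S^{-1} = (1/det) · [[d, -b], [-b, a]] = [[0.5, 0],
 [0, 0.3429]].

Step 4 — quadratic form (x̄ - mu_0)^T · S^{-1} · (x̄ - mu_0):
  S^{-1} · (x̄ - mu_0) = (1.5, -0.6),
  (x̄ - mu_0)^T · [...] = (3)·(1.5) + (-1.75)·(-0.6) = 5.55.

Step 5 — scale by n: T² = 4 · 5.55 = 22.2.

T² ≈ 22.2


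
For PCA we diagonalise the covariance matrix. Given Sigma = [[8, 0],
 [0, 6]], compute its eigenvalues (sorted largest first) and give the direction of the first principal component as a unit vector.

Step 1 — characteristic polynomial of 2×2 Sigma:
  det(Sigma - λI) = λ² - trace · λ + det = 0.
  trace = 8 + 6 = 14, det = 8·6 - (0)² = 48.
Step 2 — discriminant:
  Δ = trace² - 4·det = 196 - 192 = 4.
Step 3 — eigenvalues:
  λ = (trace ± √Δ)/2 = (14 ± 2)/2,
  λ_1 = 8,  λ_2 = 6.

Step 4 — unit eigenvector for λ_1: Sigma is diagonal, so its eigenvectors are the coordinate axes. λ_1 = 8 is the diagonal entry on the first coordinate axis, hence
  v_1 = (1, 0) (||v_1|| = 1).

λ_1 = 8,  λ_2 = 6;  v_1 ≈ (1, 0)


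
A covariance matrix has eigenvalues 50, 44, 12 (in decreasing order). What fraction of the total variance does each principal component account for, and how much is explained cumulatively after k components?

Step 1 — total variance = trace(Sigma) = Σ λ_i = 50 + 44 + 12 = 106.

Step 2 — fraction explained by component i = λ_i / Σ λ:
  PC1: 50/106 = 0.4717
  PC2: 44/106 = 0.4151
  PC3: 12/106 = 0.1132

Step 3 — cumulative fraction after k components = (λ_1 + ... + λ_k) / Σ λ:
  k = 1: 50/106 = 0.4717
  k = 2: (50 + 44)/106 = 94/106 = 0.8868
  k = 3: (50 + 44 + 12)/106 = 106/106 = 1

Summary (fraction, with percent):

explained: PC1 0.4717 (47.17%), PC2 0.4151 (41.51%), PC3 0.1132 (11.32%);  cumulative: 0.4717, 0.8868, 1


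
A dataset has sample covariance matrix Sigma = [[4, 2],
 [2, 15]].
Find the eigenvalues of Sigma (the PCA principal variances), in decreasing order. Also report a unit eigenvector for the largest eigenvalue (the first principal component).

Step 1 — characteristic polynomial of 2×2 Sigma:
  det(Sigma - λI) = λ² - trace · λ + det = 0.
  trace = 4 + 15 = 19, det = 4·15 - (2)² = 56.
Step 2 — discriminant:
  Δ = trace² - 4·det = 361 - 224 = 137.
Step 3 — eigenvalues:
  λ = (trace ± √Δ)/2 = (19 ± 11.7047)/2,
  λ_1 = 15.3523,  λ_2 = 3.6477.

Step 4 — unit eigenvector for λ_1: solve (Sigma - λ_1 I)v = 0. First row:
  (4 - 15.3523)·v_x + (2)·v_y = 0, i.e. (-11.3523)·v_x + (2)·v_y = 0,
  so v ∝ (b, λ_1 - a) = (2, 11.3523) = u.
  ||u|| = √((2)² + (11.3523)²) = √(132.8758) ≈ 11.5272,
  v_1 = u/||u|| ≈ (0.1735, 0.9848) (||v_1|| = 1).

λ_1 = 15.3523,  λ_2 = 3.6477;  v_1 ≈ (0.1735, 0.9848)
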